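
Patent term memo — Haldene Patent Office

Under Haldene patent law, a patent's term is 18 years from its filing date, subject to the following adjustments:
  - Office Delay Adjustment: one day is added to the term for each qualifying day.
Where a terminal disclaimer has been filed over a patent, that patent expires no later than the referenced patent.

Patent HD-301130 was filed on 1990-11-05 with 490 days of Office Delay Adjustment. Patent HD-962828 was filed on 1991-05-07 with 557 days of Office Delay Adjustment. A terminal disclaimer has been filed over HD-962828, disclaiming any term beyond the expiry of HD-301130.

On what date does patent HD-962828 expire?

2010-03-10

Natural term of HD-962828:
  Base: filing + 18 years → 7 May 2009.
  Office Delay Adjustment: +557 days → 15 November 2010.
Expiry of referenced patent HD-301130:
  Base: filing + 18 years → 5 November 2008.
  Office Delay Adjustment: +490 days → 10 March 2010.
Terminal disclaimer: HD-962828 expires on the earlier of 15 November 2010 and 10 March 2010.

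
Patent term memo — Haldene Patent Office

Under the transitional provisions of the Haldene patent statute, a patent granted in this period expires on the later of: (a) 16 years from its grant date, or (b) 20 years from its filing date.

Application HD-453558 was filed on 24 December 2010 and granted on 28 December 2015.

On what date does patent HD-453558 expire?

(a) grant + 16 years → 28 December 2031.
(b) filing + 20 years → 24 December 2030.
Later of the two: 28 December 2031.

2031-12-28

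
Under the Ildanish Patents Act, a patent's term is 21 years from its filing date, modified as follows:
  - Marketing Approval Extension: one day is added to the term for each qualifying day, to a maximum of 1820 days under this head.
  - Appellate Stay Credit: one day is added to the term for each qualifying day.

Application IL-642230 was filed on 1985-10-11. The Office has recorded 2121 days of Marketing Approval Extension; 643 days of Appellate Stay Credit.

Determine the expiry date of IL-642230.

2013-07-09

Base term: filing date + 21 years → 11 October 2006.
Marketing Approval Extension: 2121 days claimed exceeds the 1820-day cap, so +1820 days → 5 October 2011.
Appellate Stay Credit: +643 days → 9 July 2013.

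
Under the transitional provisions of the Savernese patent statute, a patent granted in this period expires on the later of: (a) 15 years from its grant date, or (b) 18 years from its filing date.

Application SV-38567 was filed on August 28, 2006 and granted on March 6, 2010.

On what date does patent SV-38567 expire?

2025-03-06

(a) grant + 15 years → 6 March 2025.
(b) filing + 18 years → 28 August 2024.
Later of the two: 6 March 2025.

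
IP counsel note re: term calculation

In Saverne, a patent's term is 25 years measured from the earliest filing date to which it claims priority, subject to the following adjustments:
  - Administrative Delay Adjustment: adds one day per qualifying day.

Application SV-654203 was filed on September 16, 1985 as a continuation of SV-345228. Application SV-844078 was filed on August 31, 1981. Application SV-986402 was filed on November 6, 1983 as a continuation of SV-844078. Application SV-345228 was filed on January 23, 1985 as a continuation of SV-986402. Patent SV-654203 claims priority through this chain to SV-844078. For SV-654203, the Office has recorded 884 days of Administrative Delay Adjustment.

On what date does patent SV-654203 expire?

January 31, 2009

Earliest priority filing: 31 August 1981.
Base term: 31 August 1981 + 25 years → 31 August 2006.
Administrative Delay Adjustment: +884 days → 31 January 2009.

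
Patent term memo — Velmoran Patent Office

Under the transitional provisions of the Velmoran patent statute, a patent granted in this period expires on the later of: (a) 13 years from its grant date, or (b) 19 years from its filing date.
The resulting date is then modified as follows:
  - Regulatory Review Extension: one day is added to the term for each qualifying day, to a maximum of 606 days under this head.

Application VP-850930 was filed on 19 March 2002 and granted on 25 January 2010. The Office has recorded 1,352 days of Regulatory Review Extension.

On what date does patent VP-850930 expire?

2024-09-22

(a) grant + 13 years → 25 January 2023.
(b) filing + 19 years → 19 March 2021.
Later of the two: 25 January 2023.
Regulatory Review Extension: 1352 days claimed exceeds the 606-day cap, so +606 days → 22 September 2024.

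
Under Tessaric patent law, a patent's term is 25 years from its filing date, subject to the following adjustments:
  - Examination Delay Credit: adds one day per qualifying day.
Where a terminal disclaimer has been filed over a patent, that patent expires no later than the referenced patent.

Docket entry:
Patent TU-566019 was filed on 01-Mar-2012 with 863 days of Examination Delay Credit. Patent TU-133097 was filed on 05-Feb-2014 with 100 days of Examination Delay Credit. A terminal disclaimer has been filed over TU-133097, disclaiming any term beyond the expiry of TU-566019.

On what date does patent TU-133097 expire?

May 16, 2039

Natural term of TU-133097:
  Base: filing + 25 years → 5 February 2039.
  Examination Delay Credit: +100 days → 16 May 2039.
Expiry of referenced patent TU-566019:
  Base: filing + 25 years → 1 March 2037.
  Examination Delay Credit: +863 days → 12 July 2039.
Terminal disclaimer: TU-133097 expires on the earlier of 16 May 2039 and 12 July 2039.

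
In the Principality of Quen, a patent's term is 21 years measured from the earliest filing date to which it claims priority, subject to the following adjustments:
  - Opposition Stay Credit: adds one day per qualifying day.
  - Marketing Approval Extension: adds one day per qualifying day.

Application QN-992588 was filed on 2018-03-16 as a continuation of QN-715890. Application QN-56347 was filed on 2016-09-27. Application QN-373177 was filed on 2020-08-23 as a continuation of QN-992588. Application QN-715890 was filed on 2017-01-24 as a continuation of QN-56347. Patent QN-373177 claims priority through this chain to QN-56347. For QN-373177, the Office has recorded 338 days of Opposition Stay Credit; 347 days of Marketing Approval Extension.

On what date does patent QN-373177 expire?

Earliest priority filing: 27 September 2016.
Base term: 27 September 2016 + 21 years → 27 September 2037.
Opposition Stay Credit: +338 days → 31 August 2038.
Marketing Approval Extension: +347 days → 13 August 2039.

2039-08-13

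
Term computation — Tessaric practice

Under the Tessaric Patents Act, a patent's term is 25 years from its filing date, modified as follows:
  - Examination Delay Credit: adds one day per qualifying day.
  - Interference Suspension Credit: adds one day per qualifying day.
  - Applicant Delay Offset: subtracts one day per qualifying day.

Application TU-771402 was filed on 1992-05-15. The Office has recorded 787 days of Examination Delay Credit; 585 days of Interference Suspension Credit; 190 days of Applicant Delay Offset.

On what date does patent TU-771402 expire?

Base term: filing date + 25 years → 15 May 2017.
Examination Delay Credit: +787 days → 11 July 2019.
Interference Suspension Credit: +585 days → 15 February 2021.
Applicant Delay Offset: −190 days → 9 August 2020.

2020-08-09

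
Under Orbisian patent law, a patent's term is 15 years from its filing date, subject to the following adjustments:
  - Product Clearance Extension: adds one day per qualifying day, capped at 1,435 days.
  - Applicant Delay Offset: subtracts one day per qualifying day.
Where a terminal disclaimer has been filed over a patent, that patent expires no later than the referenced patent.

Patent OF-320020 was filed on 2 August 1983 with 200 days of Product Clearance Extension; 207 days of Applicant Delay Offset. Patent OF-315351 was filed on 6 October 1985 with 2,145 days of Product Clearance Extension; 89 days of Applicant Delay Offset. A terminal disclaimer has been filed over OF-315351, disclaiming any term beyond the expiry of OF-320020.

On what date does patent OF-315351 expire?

Natural term of OF-315351:
  Base: filing + 15 years → 6 October 2000.
  Product Clearance Extension: 2145 days claimed exceeds the 1435-day cap, so +1435 days → 10 September 2004.
  Applicant Delay Offset: −89 days → 13 June 2004.
Expiry of referenced patent OF-320020:
  Base: filing + 15 years → 2 August 1998.
  Product Clearance Extension: 200 days (within the 1435-day cap) → +200 days → 18 February 1999.
  Applicant Delay Offset: −207 days → 26 July 1998.
Terminal disclaimer: OF-315351 expires on the earlier of 13 June 2004 and 26 July 1998.

1998-07-26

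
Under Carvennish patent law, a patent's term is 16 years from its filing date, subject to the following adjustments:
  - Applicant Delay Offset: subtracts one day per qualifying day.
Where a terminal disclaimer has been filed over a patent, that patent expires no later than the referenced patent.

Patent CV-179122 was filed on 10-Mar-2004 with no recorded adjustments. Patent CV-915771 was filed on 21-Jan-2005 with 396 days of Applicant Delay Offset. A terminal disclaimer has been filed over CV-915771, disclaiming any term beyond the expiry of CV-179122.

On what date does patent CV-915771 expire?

Natural term of CV-915771:
  Base: filing + 16 years → 21 January 2021.
  Applicant Delay Offset: −396 days → 22 December 2019.
Expiry of referenced patent CV-179122:
  Base: filing + 16 years → 10 March 2020.
Terminal disclaimer: CV-915771 expires on the earlier of 22 December 2019 and 10 March 2020.

2019-12-22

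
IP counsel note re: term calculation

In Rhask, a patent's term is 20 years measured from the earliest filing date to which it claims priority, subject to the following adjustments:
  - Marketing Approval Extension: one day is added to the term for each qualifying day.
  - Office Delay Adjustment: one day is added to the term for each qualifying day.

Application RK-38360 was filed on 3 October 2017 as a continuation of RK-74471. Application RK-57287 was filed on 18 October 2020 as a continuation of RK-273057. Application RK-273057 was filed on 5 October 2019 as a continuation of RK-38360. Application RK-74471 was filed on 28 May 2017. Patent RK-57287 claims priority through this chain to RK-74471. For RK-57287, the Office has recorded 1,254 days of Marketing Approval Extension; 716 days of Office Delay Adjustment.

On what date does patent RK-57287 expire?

Earliest priority filing: 28 May 2017.
Base term: 28 May 2017 + 20 years → 28 May 2037.
Marketing Approval Extension: +1254 days → 2 November 2040.
Office Delay Adjustment: +716 days → 19 October 2042.

2042-10-19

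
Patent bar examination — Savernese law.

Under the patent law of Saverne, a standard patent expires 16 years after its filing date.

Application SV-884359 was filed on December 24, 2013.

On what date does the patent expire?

Filing date + 16 years → 24 December 2029.

December 24, 2029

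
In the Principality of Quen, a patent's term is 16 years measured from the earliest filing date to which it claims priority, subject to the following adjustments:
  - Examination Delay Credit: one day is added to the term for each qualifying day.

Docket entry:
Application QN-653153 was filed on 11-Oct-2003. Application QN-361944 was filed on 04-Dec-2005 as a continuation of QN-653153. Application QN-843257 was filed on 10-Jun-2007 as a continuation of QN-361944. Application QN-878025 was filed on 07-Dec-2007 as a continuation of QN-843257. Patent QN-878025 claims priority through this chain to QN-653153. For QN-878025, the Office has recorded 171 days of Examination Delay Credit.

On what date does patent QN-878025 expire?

Earliest priority filing: 11 October 2003.
Base term: 11 October 2003 + 16 years → 11 October 2019.
Examination Delay Credit: +171 days → 30 March 2020.

March 30, 2020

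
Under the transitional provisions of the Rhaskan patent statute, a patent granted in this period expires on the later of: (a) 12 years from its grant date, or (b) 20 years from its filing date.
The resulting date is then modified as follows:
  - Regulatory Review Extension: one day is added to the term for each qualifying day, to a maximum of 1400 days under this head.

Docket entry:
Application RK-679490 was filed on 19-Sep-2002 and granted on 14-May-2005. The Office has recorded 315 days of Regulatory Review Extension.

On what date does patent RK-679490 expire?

July 31, 2023

(a) grant + 12 years → 14 May 2017.
(b) filing + 20 years → 19 September 2022.
Later of the two: 19 September 2022.
Regulatory Review Extension: 315 days (within the 1400-day cap) → +315 days → 31 July 2023.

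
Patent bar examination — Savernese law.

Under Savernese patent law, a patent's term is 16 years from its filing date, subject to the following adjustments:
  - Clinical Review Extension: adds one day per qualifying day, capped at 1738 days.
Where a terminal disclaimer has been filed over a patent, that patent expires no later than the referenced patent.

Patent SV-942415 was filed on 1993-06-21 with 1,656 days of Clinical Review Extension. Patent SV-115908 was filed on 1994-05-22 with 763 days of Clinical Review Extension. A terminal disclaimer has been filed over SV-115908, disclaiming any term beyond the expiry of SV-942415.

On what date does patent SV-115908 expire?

June 23, 2012

Natural term of SV-115908:
  Base: filing + 16 years → 22 May 2010.
  Clinical Review Extension: 763 days (within the 1738-day cap) → +763 days → 23 June 2012.
Expiry of referenced patent SV-942415:
  Base: filing + 16 years → 21 June 2009.
  Clinical Review Extension: 1656 days (within the 1738-day cap) → +1656 days → 2 January 2014.
Terminal disclaimer: SV-115908 expires on the earlier of 23 June 2012 and 2 January 2014.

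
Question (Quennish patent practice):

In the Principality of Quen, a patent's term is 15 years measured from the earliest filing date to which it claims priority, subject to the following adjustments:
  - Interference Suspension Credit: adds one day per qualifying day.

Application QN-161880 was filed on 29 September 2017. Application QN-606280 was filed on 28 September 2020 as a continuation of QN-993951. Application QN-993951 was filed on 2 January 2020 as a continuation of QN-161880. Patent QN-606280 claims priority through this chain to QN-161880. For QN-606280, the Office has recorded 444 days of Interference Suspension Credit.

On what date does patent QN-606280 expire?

Earliest priority filing: 29 September 2017.
Base term: 29 September 2017 + 15 years → 29 September 2032.
Interference Suspension Credit: +444 days → 17 December 2033.

December 17, 2033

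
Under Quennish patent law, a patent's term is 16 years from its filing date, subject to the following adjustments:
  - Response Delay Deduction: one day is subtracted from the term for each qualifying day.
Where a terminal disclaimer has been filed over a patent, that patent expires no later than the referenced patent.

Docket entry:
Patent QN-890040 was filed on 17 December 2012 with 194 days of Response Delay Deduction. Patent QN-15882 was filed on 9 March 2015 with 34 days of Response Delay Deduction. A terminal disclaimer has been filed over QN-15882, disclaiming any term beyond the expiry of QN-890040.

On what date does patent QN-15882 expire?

Natural term of QN-15882:
  Base: filing + 16 years → 9 March 2031.
  Response Delay Deduction: −34 days → 3 February 2031.
Expiry of referenced patent QN-890040:
  Base: filing + 16 years → 17 December 2028.
  Response Delay Deduction: −194 days → 6 June 2028.
Terminal disclaimer: QN-15882 expires on the earlier of 3 February 2031 and 6 June 2028.

2028-06-06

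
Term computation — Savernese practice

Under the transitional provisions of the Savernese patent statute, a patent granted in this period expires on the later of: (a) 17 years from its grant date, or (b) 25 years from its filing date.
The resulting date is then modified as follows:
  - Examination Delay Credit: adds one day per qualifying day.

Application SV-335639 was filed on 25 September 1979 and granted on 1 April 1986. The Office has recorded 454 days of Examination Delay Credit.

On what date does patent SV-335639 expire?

December 23, 2005

(a) grant + 17 years → 1 April 2003.
(b) filing + 25 years → 25 September 2004.
Later of the two: 25 September 2004.
Examination Delay Credit: +454 days → 23 December 2005.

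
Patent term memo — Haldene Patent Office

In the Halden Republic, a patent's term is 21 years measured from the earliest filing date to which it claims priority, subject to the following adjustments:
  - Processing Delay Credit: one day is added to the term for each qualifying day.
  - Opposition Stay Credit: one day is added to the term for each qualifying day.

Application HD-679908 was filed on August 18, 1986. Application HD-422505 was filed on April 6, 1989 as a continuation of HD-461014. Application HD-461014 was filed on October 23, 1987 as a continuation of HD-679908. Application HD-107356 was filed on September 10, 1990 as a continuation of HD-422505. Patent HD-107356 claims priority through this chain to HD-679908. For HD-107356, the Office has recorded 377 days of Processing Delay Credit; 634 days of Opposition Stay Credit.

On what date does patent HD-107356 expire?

2010-05-25

Earliest priority filing: 18 August 1986.
Base term: 18 August 1986 + 21 years → 18 August 2007.
Processing Delay Credit: +377 days → 29 August 2008.
Opposition Stay Credit: +634 days → 25 May 2010.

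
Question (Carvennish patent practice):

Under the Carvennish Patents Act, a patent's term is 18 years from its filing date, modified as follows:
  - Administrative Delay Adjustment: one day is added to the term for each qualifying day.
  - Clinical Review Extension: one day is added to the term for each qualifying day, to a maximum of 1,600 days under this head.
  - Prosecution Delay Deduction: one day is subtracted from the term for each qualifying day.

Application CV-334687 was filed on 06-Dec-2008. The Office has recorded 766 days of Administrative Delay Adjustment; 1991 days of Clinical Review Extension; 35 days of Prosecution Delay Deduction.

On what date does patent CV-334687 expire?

Base term: filing date + 18 years → 6 December 2026.
Administrative Delay Adjustment: +766 days → 10 January 2029.
Clinical Review Extension: 1991 days claimed exceeds the 1600-day cap, so +1600 days → 29 May 2033.
Prosecution Delay Deduction: −35 days → 24 April 2033.

April 24, 2033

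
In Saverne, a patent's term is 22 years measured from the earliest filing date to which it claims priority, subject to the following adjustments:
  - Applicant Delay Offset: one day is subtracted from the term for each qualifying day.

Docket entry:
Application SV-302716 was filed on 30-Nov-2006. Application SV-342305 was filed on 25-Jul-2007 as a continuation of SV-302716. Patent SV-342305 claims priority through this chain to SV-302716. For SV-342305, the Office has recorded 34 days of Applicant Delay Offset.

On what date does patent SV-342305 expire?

October 27, 2028

Earliest priority filing: 30 November 2006.
Base term: 30 November 2006 + 22 years → 30 November 2028.
Applicant Delay Offset: −34 days → 27 October 2028.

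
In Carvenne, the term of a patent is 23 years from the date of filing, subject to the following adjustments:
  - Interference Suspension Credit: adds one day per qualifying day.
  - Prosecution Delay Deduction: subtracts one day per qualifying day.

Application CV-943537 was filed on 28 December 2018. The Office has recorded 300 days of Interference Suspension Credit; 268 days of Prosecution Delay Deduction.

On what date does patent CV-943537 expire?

Base term: filing date + 23 years → 28 December 2041.
Interference Suspension Credit: +300 days → 24 October 2042.
Prosecution Delay Deduction: −268 days → 29 January 2042.

January 29, 2042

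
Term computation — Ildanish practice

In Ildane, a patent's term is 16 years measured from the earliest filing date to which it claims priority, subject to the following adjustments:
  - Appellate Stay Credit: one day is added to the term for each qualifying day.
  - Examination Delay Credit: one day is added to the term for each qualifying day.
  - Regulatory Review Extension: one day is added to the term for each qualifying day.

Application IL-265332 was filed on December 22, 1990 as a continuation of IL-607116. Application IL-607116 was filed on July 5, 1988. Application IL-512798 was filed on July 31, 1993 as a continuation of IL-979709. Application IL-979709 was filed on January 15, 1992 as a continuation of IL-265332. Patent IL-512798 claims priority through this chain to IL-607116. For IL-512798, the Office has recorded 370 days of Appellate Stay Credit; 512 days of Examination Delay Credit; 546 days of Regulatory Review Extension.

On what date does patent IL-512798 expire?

June 2, 2008

Earliest priority filing: 5 July 1988.
Base term: 5 July 1988 + 16 years → 5 July 2004.
Appellate Stay Credit: +370 days → 10 July 2005.
Examination Delay Credit: +512 days → 4 December 2006.
Regulatory Review Extension: +546 days → 2 June 2008.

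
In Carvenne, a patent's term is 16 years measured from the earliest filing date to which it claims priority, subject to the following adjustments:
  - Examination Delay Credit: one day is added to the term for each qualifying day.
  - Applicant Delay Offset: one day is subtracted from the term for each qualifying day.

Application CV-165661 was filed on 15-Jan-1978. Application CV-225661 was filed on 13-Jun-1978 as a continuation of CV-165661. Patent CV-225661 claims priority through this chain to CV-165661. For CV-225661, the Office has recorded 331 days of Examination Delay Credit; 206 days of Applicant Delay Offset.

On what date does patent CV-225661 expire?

1994-05-20

Earliest priority filing: 15 January 1978.
Base term: 15 January 1978 + 16 years → 15 January 1994.
Examination Delay Credit: +331 days → 12 December 1994.
Applicant Delay Offset: −206 days → 20 May 1994.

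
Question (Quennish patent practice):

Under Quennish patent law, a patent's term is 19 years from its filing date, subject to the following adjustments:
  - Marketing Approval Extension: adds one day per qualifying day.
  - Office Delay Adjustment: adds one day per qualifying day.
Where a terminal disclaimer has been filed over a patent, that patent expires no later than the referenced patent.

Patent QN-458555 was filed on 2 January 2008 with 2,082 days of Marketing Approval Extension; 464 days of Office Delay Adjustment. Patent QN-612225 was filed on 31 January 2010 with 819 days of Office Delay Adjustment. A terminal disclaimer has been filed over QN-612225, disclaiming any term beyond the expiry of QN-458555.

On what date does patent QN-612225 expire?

April 30, 2031

Natural term of QN-612225:
  Base: filing + 19 years → 31 January 2029.
  Office Delay Adjustment: +819 days → 30 April 2031.
Expiry of referenced patent QN-458555:
  Base: filing + 19 years → 2 January 2027.
  Marketing Approval Extension: +2082 days → 14 September 2032.
  Office Delay Adjustment: +464 days → 22 December 2033.
Terminal disclaimer: QN-612225 expires on the earlier of 30 April 2031 and 22 December 2033.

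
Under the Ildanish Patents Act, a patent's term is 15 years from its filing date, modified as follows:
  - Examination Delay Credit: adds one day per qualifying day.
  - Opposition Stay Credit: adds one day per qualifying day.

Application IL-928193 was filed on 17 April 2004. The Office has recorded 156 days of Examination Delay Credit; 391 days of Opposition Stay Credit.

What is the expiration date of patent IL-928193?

Base term: filing date + 15 years → 17 April 2019.
Examination Delay Credit: +156 days → 20 September 2019.
Opposition Stay Credit: +391 days → 15 October 2020.

October 15, 2020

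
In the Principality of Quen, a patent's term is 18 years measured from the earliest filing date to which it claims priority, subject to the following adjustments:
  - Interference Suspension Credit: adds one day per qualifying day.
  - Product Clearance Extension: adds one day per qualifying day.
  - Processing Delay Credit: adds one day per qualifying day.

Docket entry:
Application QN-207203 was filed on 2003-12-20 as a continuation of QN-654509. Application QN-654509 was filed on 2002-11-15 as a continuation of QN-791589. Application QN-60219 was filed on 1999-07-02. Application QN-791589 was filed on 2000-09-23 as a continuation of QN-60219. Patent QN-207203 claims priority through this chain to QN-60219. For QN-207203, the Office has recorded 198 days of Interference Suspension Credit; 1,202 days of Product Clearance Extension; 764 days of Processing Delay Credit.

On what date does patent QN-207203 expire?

2023-06-05

Earliest priority filing: 2 July 1999.
Base term: 2 July 1999 + 18 years → 2 July 2017.
Interference Suspension Credit: +198 days → 16 January 2018.
Product Clearance Extension: +1202 days → 2 May 2021.
Processing Delay Credit: +764 days → 5 June 2023.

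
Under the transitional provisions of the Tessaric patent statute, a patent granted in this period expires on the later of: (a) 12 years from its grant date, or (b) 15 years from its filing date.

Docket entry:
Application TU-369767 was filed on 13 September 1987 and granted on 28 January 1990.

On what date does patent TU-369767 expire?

(a) grant + 12 years → 28 January 2002.
(b) filing + 15 years → 13 September 2002.
Later of the two: 13 September 2002.

September 13, 2002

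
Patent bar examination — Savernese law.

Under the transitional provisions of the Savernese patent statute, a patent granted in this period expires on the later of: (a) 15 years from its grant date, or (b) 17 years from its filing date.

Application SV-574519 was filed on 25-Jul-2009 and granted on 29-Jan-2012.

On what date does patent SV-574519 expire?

(a) grant + 15 years → 29 January 2027.
(b) filing + 17 years → 25 July 2026.
Later of the two: 29 January 2027.

2027-01-29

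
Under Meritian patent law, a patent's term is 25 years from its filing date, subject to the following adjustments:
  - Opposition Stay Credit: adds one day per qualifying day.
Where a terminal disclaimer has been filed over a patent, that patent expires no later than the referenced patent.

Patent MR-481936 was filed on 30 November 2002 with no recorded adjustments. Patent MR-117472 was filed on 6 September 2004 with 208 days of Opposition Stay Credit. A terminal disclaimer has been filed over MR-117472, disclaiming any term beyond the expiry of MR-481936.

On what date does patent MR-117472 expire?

2027-11-30

Natural term of MR-117472:
  Base: filing + 25 years → 6 September 2029.
  Opposition Stay Credit: +208 days → 2 April 2030.
Expiry of referenced patent MR-481936:
  Base: filing + 25 years → 30 November 2027.
Terminal disclaimer: MR-117472 expires on the earlier of 2 April 2030 and 30 November 2027.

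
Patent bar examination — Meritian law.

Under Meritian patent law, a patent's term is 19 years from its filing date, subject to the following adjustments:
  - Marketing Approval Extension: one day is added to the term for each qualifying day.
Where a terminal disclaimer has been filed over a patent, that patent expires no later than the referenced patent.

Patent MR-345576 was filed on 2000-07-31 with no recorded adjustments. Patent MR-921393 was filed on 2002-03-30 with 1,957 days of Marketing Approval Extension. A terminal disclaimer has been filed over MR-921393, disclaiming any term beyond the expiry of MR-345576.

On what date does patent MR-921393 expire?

July 31, 2019

Natural term of MR-921393:
  Base: filing + 19 years → 30 March 2021.
  Marketing Approval Extension: +1957 days → 8 August 2026.
Expiry of referenced patent MR-345576:
  Base: filing + 19 years → 31 July 2019.
Terminal disclaimer: MR-921393 expires on the earlier of 8 August 2026 and 31 July 2019.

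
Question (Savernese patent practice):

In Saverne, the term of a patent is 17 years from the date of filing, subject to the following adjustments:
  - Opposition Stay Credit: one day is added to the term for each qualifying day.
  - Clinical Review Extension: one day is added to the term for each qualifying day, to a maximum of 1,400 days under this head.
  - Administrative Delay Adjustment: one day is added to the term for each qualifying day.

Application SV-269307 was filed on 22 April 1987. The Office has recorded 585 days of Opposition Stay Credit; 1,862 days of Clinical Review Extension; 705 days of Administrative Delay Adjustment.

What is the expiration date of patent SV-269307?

September 3, 2011

Base term: filing date + 17 years → 22 April 2004.
Opposition Stay Credit: +585 days → 28 November 2005.
Clinical Review Extension: 1862 days claimed exceeds the 1400-day cap, so +1400 days → 28 September 2009.
Administrative Delay Adjustment: +705 days → 3 September 2011.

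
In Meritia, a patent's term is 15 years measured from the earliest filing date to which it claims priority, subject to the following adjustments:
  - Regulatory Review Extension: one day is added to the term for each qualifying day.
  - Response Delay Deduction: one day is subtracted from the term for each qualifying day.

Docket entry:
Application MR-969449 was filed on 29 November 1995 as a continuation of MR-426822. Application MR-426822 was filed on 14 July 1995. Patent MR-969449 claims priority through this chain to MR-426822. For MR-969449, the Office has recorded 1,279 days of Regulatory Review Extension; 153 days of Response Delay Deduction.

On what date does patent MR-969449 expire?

August 13, 2013

Earliest priority filing: 14 July 1995.
Base term: 14 July 1995 + 15 years → 14 July 2010.
Regulatory Review Extension: +1279 days → 13 January 2014.
Response Delay Deduction: −153 days → 13 August 2013.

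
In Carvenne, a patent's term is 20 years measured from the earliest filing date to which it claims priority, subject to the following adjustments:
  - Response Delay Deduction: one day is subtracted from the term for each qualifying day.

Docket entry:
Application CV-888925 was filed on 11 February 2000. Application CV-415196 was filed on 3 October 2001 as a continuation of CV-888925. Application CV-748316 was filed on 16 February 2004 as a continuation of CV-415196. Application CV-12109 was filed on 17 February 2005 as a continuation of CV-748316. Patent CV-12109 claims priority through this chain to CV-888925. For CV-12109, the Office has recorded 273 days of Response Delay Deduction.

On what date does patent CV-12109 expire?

2019-05-14

Earliest priority filing: 11 February 2000.
Base term: 11 February 2000 + 20 years → 11 February 2020.
Response Delay Deduction: −273 days → 14 May 2019.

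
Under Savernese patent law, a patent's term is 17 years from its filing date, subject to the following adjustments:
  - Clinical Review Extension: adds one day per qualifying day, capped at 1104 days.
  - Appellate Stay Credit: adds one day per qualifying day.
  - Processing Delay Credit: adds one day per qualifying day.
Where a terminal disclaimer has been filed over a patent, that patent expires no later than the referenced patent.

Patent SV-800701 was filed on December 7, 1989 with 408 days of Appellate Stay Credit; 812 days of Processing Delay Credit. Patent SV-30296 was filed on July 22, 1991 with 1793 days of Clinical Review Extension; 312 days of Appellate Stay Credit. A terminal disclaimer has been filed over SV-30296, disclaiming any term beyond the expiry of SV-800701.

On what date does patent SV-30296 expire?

April 10, 2010

Natural term of SV-30296:
  Base: filing + 17 years → 22 July 2008.
  Clinical Review Extension: 1793 days claimed exceeds the 1104-day cap, so +1104 days → 31 July 2011.
  Appellate Stay Credit: +312 days → 7 June 2012.
Expiry of referenced patent SV-800701:
  Base: filing + 17 years → 7 December 2006.
  Appellate Stay Credit: +408 days → 19 January 2008.
  Processing Delay Credit: +812 days → 10 April 2010.
Terminal disclaimer: SV-30296 expires on the earlier of 7 June 2012 and 10 April 2010.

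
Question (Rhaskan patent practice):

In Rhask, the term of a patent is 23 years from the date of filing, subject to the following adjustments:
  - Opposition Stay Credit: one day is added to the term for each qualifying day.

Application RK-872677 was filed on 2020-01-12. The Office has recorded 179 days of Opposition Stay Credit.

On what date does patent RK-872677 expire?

Base term: filing date + 23 years → 12 January 2043.
Opposition Stay Credit: +179 days → 10 July 2043.

July 10, 2043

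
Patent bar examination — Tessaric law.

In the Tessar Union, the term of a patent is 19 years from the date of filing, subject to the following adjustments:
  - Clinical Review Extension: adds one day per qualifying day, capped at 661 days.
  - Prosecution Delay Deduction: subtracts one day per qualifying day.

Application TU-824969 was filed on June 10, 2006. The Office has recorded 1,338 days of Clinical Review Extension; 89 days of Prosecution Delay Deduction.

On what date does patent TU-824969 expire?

Base term: filing date + 19 years → 10 June 2025.
Clinical Review Extension: 1338 days claimed exceeds the 661-day cap, so +661 days → 2 April 2027.
Prosecution Delay Deduction: −89 days → 3 January 2027.

2027-01-03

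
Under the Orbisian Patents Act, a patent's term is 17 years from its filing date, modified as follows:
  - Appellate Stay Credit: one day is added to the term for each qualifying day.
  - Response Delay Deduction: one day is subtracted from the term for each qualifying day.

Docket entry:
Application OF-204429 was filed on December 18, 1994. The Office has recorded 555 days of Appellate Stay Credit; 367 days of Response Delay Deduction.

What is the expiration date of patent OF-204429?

Base term: filing date + 17 years → 18 December 2011.
Appellate Stay Credit: +555 days → 25 June 2013.
Response Delay Deduction: −367 days → 23 June 2012.

2012-06-23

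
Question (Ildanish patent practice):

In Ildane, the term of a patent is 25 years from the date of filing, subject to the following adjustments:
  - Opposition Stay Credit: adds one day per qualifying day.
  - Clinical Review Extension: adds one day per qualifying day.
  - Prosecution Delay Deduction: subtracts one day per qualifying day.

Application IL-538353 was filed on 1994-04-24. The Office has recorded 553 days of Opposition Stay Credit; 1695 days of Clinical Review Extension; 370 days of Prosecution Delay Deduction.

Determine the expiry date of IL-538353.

2024-06-14

Base term: filing date + 25 years → 24 April 2019.
Opposition Stay Credit: +553 days → 28 October 2020.
Clinical Review Extension: +1695 days → 19 June 2025.
Prosecution Delay Deduction: −370 days → 14 June 2024.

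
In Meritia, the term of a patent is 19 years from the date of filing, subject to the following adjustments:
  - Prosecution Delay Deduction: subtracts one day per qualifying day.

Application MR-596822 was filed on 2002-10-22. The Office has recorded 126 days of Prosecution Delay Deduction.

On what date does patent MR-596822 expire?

Base term: filing date + 19 years → 22 October 2021.
Prosecution Delay Deduction: −126 days → 18 June 2021.

June 18, 2021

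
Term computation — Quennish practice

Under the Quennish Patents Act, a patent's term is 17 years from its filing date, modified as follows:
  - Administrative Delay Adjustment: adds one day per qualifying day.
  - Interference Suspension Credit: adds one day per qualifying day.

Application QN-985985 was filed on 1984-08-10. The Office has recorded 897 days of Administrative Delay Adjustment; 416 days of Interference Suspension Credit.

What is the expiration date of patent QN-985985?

Base term: filing date + 17 years → 10 August 2001.
Administrative Delay Adjustment: +897 days → 24 January 2004.
Interference Suspension Credit: +416 days → 15 March 2005.

2005-03-15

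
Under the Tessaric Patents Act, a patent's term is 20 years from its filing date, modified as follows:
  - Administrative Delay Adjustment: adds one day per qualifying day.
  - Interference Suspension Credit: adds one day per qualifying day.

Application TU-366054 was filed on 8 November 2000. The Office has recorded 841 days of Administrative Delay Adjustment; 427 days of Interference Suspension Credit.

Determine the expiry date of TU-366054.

April 29, 2024

Base term: filing date + 20 years → 8 November 2020.
Administrative Delay Adjustment: +841 days → 27 February 2023.
Interference Suspension Credit: +427 days → 29 April 2024.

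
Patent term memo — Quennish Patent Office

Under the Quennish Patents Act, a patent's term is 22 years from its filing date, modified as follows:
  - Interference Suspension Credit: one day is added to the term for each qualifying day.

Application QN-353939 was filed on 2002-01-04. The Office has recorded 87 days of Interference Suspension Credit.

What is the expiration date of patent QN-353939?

2024-03-31

Base term: filing date + 22 years → 4 January 2024.
Interference Suspension Credit: +87 days → 31 March 2024.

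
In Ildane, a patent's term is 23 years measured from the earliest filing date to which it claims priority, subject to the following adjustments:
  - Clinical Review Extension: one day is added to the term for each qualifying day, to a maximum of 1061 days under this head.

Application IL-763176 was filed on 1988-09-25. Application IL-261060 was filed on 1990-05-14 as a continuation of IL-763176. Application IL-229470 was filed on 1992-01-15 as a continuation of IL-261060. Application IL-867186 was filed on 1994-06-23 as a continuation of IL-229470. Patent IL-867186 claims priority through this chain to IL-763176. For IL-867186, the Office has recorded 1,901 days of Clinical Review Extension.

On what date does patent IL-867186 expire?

2014-08-21

Earliest priority filing: 25 September 1988.
Base term: 25 September 1988 + 23 years → 25 September 2011.
Clinical Review Extension: 1901 days claimed exceeds the 1061-day cap, so +1061 days → 21 August 2014.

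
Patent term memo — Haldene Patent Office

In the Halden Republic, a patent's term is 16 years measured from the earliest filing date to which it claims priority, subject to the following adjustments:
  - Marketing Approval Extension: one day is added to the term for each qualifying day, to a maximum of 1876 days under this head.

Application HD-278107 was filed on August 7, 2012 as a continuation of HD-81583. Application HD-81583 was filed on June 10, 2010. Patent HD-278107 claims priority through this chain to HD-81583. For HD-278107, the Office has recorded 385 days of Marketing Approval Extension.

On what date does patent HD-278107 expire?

Earliest priority filing: 10 June 2010.
Base term: 10 June 2010 + 16 years → 10 June 2026.
Marketing Approval Extension: 385 days (within the 1876-day cap) → +385 days → 30 June 2027.

June 30, 2027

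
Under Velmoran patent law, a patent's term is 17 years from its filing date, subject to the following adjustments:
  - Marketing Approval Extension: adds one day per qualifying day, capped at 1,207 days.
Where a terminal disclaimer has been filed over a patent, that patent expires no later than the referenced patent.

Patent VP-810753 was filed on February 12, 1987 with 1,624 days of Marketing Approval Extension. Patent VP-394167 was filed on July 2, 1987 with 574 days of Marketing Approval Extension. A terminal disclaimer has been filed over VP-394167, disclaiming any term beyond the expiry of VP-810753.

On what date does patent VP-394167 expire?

Natural term of VP-394167:
  Base: filing + 17 years → 2 July 2004.
  Marketing Approval Extension: 574 days (within the 1207-day cap) → +574 days → 27 January 2006.
Expiry of referenced patent VP-810753:
  Base: filing + 17 years → 12 February 2004.
  Marketing Approval Extension: 1624 days claimed exceeds the 1207-day cap, so +1207 days → 3 June 2007.
Terminal disclaimer: VP-394167 expires on the earlier of 27 January 2006 and 3 June 2007.

January 27, 2006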